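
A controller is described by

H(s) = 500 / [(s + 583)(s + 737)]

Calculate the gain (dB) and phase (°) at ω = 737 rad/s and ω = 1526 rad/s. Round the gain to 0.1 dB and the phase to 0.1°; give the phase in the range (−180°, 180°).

ω = 737: -65.8 dB, -96.7°; ω = 1526: -74.9 dB, -133.3°

At s = jω = j737:
pole (s+583): 583 + j737 → |·| = √(583²+737²) = √883058 ≈ 939.71, ∠ = arctan(737/583) ≈ 51.65°
pole (s+737): 737 + j737 → |·| = √(737²+737²) = √1086338 ≈ 1042.3, ∠ = arctan(737/737) ≈ 45.00°
|H| = 500 / 9.7946e+05 ≈ 0.00051049
Gain = 20 log₁₀(0.00051049) ≈ -65.84 dB
∠H = 0.00° − 96.65° = -96.65°

At s = jω = j1526:
pole (s+583): 583 + j1526 → |·| = √(583²+1526²) = √2668565 ≈ 1633.6, ∠ = arctan(1526/583) ≈ 69.09°
pole (s+737): 737 + j1526 → |·| = √(737²+1526²) = √2871845 ≈ 1694.7, ∠ = arctan(1526/737) ≈ 64.22°
|H| = 500 / 2.7685e+06 ≈ 0.0001806
Gain = 20 log₁₀(0.0001806) ≈ -74.87 dB
∠H = 0.00° − 133.31° = -133.31°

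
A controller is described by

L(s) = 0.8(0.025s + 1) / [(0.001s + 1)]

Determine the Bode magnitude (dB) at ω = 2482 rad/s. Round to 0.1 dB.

At ω = 2482 rad/s:
zero (1 + j2482·0.025) = 1 + j62.05 → |·| ≈ 62.058, ∠ ≈ 89.08°
pole (1 + j2482·0.001) = 1 + j2.482 → |·| ≈ 2.6759, ∠ ≈ 68.06°
|L| = 0.8 · 62.058 / (2.6759) ≈ 18.553
Gain = 20 log₁₀(18.553) ≈ 25.37 dB

25.4 dB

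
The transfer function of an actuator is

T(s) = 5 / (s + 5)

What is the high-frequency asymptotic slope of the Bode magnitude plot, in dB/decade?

-20 dB/decade

Each pole contributes −20 dB/decade at high frequency; each zero contributes +20 dB/decade.
Net: 0 zero(s) − 1 pole(s) → -20 dB/decade.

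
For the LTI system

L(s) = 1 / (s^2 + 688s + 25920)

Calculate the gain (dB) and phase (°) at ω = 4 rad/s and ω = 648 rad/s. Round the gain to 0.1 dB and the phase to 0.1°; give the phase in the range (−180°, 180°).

Substitute s = j4:
Numerator: 1 = 1 + j0
Denominator: (j4)^2 + 688(j4) + 25920 = 25904 + j2752
|N| = √(1² + 0²) ≈ 1, ∠N ≈ 0.00°
|D| = √(25904² + 2752²) ≈ 26050, ∠D ≈ 6.06°
|L| = 1 / 26050 ≈ 3.8388e-05
Gain = 20 log₁₀(3.8388e-05) ≈ -88.32 dB
∠L = 0.00° − 6.06° = -6.06°

Substitute s = j648:
Numerator: 1 = 1 + j0
Denominator: (j648)^2 + 688(j648) + 25920 = -393984 + j445824
|N| = √(1² + 0²) ≈ 1, ∠N ≈ 0.00°
|D| = √(393984² + 445824²) ≈ 5.9496e+05, ∠D ≈ 131.47°
|L| = 1 / 5.9496e+05 ≈ 1.6808e-06
Gain = 20 log₁₀(1.6808e-06) ≈ -115.49 dB
∠L = 0.00° − 131.47° = -131.47°

ω = 4: -88.3 dB, -6.1°; ω = 648: -115.5 dB, -131.5°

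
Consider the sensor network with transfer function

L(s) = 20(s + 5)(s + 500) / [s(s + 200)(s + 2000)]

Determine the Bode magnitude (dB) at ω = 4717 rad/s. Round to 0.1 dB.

-48.1 dB

At s = jω = j4717:
zero (s+5): 5 + j4717 → |·| = √(5²+4717²) = √22250114 ≈ 4717, ∠ = arctan(4717/5) ≈ 89.94°
zero (s+500): 500 + j4717 → |·| = √(500²+4717²) = √22500089 ≈ 4743.4, ∠ = arctan(4717/500) ≈ 83.95°
pole (s+200): 200 + j4717 → |·| = √(200²+4717²) = √22290089 ≈ 4721.2, ∠ = arctan(4717/200) ≈ 87.57°
pole (s+2000): 2000 + j4717 → |·| = √(2000²+4717²) = √26250089 ≈ 5123.5, ∠ = arctan(4717/2000) ≈ 67.02°
pole at origin: |s| = 4717, ∠ = 90.00° (in denominator)
|L| = 20 · 2.2375e+07 / 1.141e+11 ≈ 0.003922
Gain = 20 log₁₀(0.003922) ≈ -48.13 dB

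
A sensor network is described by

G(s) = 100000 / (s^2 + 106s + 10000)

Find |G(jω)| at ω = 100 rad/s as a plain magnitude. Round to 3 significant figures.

9.43

At s = jω = j100:
quadratic: (j100)² + 106·j100 + 10000 = 0 + j10600 → |·| ≈ 10600, ∠ ≈ 90.00°
|G| = 100000 / 10600 ≈ 9.434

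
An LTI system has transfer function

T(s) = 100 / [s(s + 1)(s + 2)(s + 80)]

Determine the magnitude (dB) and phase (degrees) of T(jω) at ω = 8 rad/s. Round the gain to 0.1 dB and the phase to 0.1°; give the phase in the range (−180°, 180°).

-52.6 dB, 105.5°

At s = jω = j8:
pole (s+1): 1 + j8 → |·| = √(1²+8²) = √65 ≈ 8.0623, ∠ = arctan(8/1) ≈ 82.87°
pole (s+2): 2 + j8 → |·| = √(2²+8²) = √68 ≈ 8.2462, ∠ = arctan(8/2) ≈ 75.96°
pole (s+80): 80 + j8 → |·| = √(80²+8²) = √6464 ≈ 80.399, ∠ = arctan(8/80) ≈ 5.71°
pole at origin: |s| = 8, ∠ = 90.00° (in denominator)
|T| = 100 / 42762 ≈ 0.0023385
Gain = 20 log₁₀(0.0023385) ≈ -52.62 dB
∠T = 0.00° − 254.54° = -254.54° ≡ 105.46° (principal value)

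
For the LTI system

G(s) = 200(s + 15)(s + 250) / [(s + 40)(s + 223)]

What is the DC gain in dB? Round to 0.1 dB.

38.5 dB

G(0) = 200·15·250 / (40·223) ≈ 84.081
20 log₁₀(84.081) ≈ 38.49 dB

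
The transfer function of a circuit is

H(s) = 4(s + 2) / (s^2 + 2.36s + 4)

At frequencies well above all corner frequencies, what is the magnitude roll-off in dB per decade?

-20 dB/decade

Each pole contributes −20 dB/decade at high frequency; each zero contributes +20 dB/decade.
Net: 1 zero(s) − 2 pole(s) → -20 dB/decade.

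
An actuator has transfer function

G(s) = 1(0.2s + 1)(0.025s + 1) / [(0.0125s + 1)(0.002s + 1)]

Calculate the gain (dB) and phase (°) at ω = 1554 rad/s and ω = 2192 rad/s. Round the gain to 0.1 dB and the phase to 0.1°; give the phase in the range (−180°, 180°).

At ω = 1554 rad/s:
zero (1 + j1554·0.2) = 1 + j310.8 → |·| ≈ 310.8, ∠ ≈ 89.82°
zero (1 + j1554·0.025) = 1 + j38.85 → |·| ≈ 38.863, ∠ ≈ 88.53°
pole (1 + j1554·0.0125) = 1 + j19.425 → |·| ≈ 19.451, ∠ ≈ 87.05°
pole (1 + j1554·0.002) = 1 + j3.108 → |·| ≈ 3.2649, ∠ ≈ 72.16°
|G| = 1 · 310.8 · 38.863 / (19.451 · 3.2649) ≈ 190.2
Gain = 20 log₁₀(190.2) ≈ 45.58 dB
∠G = (89.82° + 88.53°) − (87.05° + 72.16°) = 19.14°

At ω = 2192 rad/s:
zero (1 + j2192·0.2) = 1 + j438.4 → |·| ≈ 438.4, ∠ ≈ 89.87°
zero (1 + j2192·0.025) = 1 + j54.8 → |·| ≈ 54.809, ∠ ≈ 88.95°
pole (1 + j2192·0.0125) = 1 + j27.4 → |·| ≈ 27.418, ∠ ≈ 87.91°
pole (1 + j2192·0.002) = 1 + j4.384 → |·| ≈ 4.4966, ∠ ≈ 77.15°
|G| = 1 · 438.4 · 54.809 / (27.418 · 4.4966) ≈ 194.9
Gain = 20 log₁₀(194.9) ≈ 45.80 dB
∠G = (89.87° + 88.95°) − (87.91° + 77.15°) = 13.76°

ω = 1554: 45.6 dB, 19.1°; ω = 2192: 45.8 dB, 13.8°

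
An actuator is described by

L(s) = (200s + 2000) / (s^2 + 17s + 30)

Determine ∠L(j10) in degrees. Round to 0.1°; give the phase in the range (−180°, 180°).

Substitute s = j10:
Numerator: 200(j10) + 2000 = 2000 + j2000
Denominator: (j10)^2 + 17(j10) + 30 = -70 + j170
|N| = √(2000² + 2000²) ≈ 2828.4, ∠N ≈ 45.00°
|D| = √(70² + 170²) ≈ 183.85, ∠D ≈ 112.38°
∠L = 45.00° − 112.38° = -67.38°

-67.4°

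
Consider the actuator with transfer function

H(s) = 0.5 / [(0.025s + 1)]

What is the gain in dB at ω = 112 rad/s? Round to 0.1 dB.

-15.5 dB

At ω = 112 rad/s:
pole (1 + j112·0.025) = 1 + j2.8 → |·| ≈ 2.9732, ∠ ≈ 70.35°
|H| = 0.5 · 1 / (2.9732) ≈ 0.16817
Gain = 20 log₁₀(0.16817) ≈ -15.49 dB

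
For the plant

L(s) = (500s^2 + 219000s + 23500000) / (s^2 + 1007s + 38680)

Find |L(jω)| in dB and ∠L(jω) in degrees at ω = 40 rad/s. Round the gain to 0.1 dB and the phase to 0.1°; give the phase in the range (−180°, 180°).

Substitute s = j40:
Numerator: 500(j40)^2 + 219000(j40) + 23500000 = 22700000 + j8760000
Denominator: (j40)^2 + 1007(j40) + 38680 = 37080 + j40280
|N| = √(22700000² + 8760000²) ≈ 2.4332e+07, ∠N ≈ 21.10°
|D| = √(37080² + 40280²) ≈ 54749, ∠D ≈ 47.37°
|L| = 2.4332e+07 / 54749 ≈ 444.43
Gain = 20 log₁₀(444.43) ≈ 52.96 dB
∠L = 21.10° − 47.37° = -26.27°

53.0 dB, -26.3°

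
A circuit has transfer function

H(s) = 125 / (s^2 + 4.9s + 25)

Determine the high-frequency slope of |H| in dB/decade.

Each pole contributes −20 dB/decade at high frequency; each zero contributes +20 dB/decade.
Net: 0 zero(s) − 2 pole(s) → -40 dB/decade.

-40 dB/decade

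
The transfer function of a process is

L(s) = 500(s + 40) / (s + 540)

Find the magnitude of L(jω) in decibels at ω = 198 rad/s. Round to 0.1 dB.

44.9 dB

At s = jω = j198:
zero (s+40): 40 + j198 → |·| = √(40²+198²) = √40804 ≈ 202, ∠ = arctan(198/40) ≈ 78.58°
pole (s+540): 540 + j198 → |·| = √(540²+198²) = √330804 ≈ 575.16, ∠ = arctan(198/540) ≈ 20.14°
|L| = 500 · 202 / 575.16 ≈ 175.6
Gain = 20 log₁₀(175.6) ≈ 44.89 dB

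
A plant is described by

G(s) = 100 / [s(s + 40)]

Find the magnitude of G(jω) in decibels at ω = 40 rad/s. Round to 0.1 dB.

-27.1 dB

At s = jω = j40:
pole (s+40): 40 + j40 → |·| = √(40²+40²) = √3200 ≈ 56.569, ∠ = arctan(40/40) ≈ 45.00°
pole at origin: |s| = 40, ∠ = 90.00° (in denominator)
|G| = 100 / 2262.8 ≈ 0.044193
Gain = 20 log₁₀(0.044193) ≈ -27.09 dB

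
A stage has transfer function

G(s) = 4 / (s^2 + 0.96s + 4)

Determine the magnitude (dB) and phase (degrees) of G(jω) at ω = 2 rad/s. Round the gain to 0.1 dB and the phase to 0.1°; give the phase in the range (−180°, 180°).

6.4 dB, -90.0°

At s = jω = j2:
quadratic: (j2)² + 0.96·j2 + 4 = 0 + j1.92 → |·| ≈ 1.92, ∠ ≈ 90.00°
|G| = 4 / 1.92 ≈ 2.0833
Gain = 20 log₁₀(2.0833) ≈ 6.38 dB
∠G = 0.00° − 90.00° = -90.00°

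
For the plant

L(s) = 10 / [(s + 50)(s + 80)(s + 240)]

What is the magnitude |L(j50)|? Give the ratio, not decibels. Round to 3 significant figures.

6.11e-06

At s = jω = j50:
pole (s+50): 50 + j50 → |·| = √(50²+50²) = √5000 ≈ 70.711, ∠ = arctan(50/50) ≈ 45.00°
pole (s+80): 80 + j50 → |·| = √(80²+50²) = √8900 ≈ 94.34, ∠ = arctan(50/80) ≈ 32.01°
pole (s+240): 240 + j50 → |·| = √(240²+50²) = √60100 ≈ 245.15, ∠ = arctan(50/240) ≈ 11.77°
|L| = 10 / 1.6354e+06 ≈ 6.1147e-06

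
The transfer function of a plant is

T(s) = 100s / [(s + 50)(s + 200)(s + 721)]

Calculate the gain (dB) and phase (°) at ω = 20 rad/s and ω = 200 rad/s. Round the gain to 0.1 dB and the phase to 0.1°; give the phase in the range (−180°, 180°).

At s = jω = j20:
zero at origin: s = j20 → |·| = 20, ∠ = 90.00°
pole (s+50): 50 + j20 → |·| = √(50²+20²) = √2900 ≈ 53.852, ∠ = arctan(20/50) ≈ 21.80°
pole (s+200): 200 + j20 → |·| = √(200²+20²) = √40400 ≈ 201, ∠ = arctan(20/200) ≈ 5.71°
pole (s+721): 721 + j20 → |·| = √(721²+20²) = √520241 ≈ 721.28, ∠ = arctan(20/721) ≈ 1.59°
|T| = 100 · 20 / 7.8073e+06 ≈ 0.00025617
Gain = 20 log₁₀(0.00025617) ≈ -71.83 dB
∠T = 90.00° − 29.10° = 60.90°

At s = jω = j200:
zero at origin: s = j200 → |·| = 200, ∠ = 90.00°
pole (s+50): 50 + j200 → |·| = √(50²+200²) = √42500 ≈ 206.16, ∠ = arctan(200/50) ≈ 75.96°
pole (s+200): 200 + j200 → |·| = √(200²+200²) = √80000 ≈ 282.84, ∠ = arctan(200/200) ≈ 45.00°
pole (s+721): 721 + j200 → |·| = √(721²+200²) = √559841 ≈ 748.23, ∠ = arctan(200/721) ≈ 15.50°
|T| = 100 · 200 / 4.363e+07 ≈ 0.0004584
Gain = 20 log₁₀(0.0004584) ≈ -66.78 dB
∠T = 90.00° − 136.46° = -46.46°

ω = 20: -71.8 dB, 60.9°; ω = 200: -66.8 dB, -46.5°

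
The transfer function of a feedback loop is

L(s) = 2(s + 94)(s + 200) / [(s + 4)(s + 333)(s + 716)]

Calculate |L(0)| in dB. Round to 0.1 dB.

-28.1 dB

L(0) = 2·94·200 / (4·333·716) ≈ 0.039425
20 log₁₀(0.039425) ≈ -28.08 dB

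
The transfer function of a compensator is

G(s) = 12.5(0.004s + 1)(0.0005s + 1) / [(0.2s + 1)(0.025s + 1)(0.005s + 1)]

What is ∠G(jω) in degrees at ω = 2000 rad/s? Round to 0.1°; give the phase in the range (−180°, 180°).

-135.1°

At ω = 2000 rad/s:
zero (1 + j2000·0.004) = 1 + j8 → |·| ≈ 8.0623, ∠ ≈ 82.87°
zero (1 + j2000·0.0005) = 1 + j1 → |·| ≈ 1.4142, ∠ ≈ 45.00°
pole (1 + j2000·0.2) = 1 + j400 → |·| ≈ 400, ∠ ≈ 89.86°
pole (1 + j2000·0.025) = 1 + j50 → |·| ≈ 50.01, ∠ ≈ 88.85°
pole (1 + j2000·0.005) = 1 + j10 → |·| ≈ 10.05, ∠ ≈ 84.29°
∠G = (82.87° + 45.00°) − (89.86° + 88.85° + 84.29°) = -135.13°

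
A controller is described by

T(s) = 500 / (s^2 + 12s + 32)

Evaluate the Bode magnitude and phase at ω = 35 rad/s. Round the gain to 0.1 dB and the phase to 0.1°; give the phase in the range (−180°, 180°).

-8.1 dB, -160.6°

Substitute s = j35:
Numerator: 500 = 500 + j0
Denominator: (j35)^2 + 12(j35) + 32 = -1193 + j420
|N| = √(500² + 0²) ≈ 500, ∠N ≈ 0.00°
|D| = √(1193² + 420²) ≈ 1264.8, ∠D ≈ 160.61°
|T| = 500 / 1264.8 ≈ 0.39532
Gain = 20 log₁₀(0.39532) ≈ -8.06 dB
∠T = 0.00° − 160.61° = -160.61°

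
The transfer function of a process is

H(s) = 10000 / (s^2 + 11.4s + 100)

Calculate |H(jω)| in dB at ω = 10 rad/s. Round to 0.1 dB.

At s = jω = j10:
quadratic: (j10)² + 11.4·j10 + 100 = 0 + j114 → |·| ≈ 114, ∠ ≈ 90.00°
|H| = 10000 / 114 ≈ 87.719
Gain = 20 log₁₀(87.719) ≈ 38.86 dB

38.9 dB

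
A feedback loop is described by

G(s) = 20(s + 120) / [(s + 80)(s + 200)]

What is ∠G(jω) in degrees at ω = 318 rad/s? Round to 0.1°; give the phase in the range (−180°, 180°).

-64.4°

At s = jω = j318:
zero (s+120): 120 + j318 → |·| = √(120²+318²) = √115524 ≈ 339.89, ∠ = arctan(318/120) ≈ 69.33°
pole (s+80): 80 + j318 → |·| = √(80²+318²) = √107524 ≈ 327.91, ∠ = arctan(318/80) ≈ 75.88°
pole (s+200): 200 + j318 → |·| = √(200²+318²) = √141124 ≈ 375.66, ∠ = arctan(318/200) ≈ 57.83°
∠G = 69.33° − 133.71° = -64.38°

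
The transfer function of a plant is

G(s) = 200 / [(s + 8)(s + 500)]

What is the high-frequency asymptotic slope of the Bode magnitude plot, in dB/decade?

-40 dB/decade

Each pole contributes −20 dB/decade at high frequency; each zero contributes +20 dB/decade.
Net: 0 zero(s) − 2 pole(s) → -40 dB/decade.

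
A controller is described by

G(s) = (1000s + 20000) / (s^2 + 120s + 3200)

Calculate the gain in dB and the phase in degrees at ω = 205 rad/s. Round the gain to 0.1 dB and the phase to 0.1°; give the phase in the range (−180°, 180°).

Substitute s = j205:
Numerator: 1000(j205) + 20000 = 20000 + j205000
Denominator: (j205)^2 + 120(j205) + 3200 = -38825 + j24600
|N| = √(20000² + 205000²) ≈ 2.0597e+05, ∠N ≈ 84.43°
|D| = √(38825² + 24600²) ≈ 45962, ∠D ≈ 147.64°
|G| = 2.0597e+05 / 45962 ≈ 4.4813
Gain = 20 log₁₀(4.4813) ≈ 13.03 dB
∠G = 84.43° − 147.64° = -63.21°

13.0 dB, -63.2°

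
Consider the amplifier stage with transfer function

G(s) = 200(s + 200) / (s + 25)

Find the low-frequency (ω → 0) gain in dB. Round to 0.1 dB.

G(0) = 200·200 / (25) = 1600
20 log₁₀(1600) ≈ 64.08 dB

64.1 dB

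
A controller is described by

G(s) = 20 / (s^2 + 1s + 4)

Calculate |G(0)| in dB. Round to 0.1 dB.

14.0 dB

G(0) = 20 / 4 = 5
20 log₁₀(5) ≈ 13.98 dB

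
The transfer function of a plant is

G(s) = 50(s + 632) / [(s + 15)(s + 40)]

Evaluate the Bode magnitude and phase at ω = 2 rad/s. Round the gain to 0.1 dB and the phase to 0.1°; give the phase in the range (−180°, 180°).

34.3 dB, -10.3°

At s = jω = j2:
zero (s+632): 632 + j2 → |·| = √(632²+2²) = √399428 ≈ 632, ∠ = arctan(2/632) ≈ 0.18°
pole (s+15): 15 + j2 → |·| = √(15²+2²) = √229 ≈ 15.133, ∠ = arctan(2/15) ≈ 7.59°
pole (s+40): 40 + j2 → |·| = √(40²+2²) = √1604 ≈ 40.05, ∠ = arctan(2/40) ≈ 2.86°
|G| = 50 · 632 / 606.08 ≈ 52.138
Gain = 20 log₁₀(52.138) ≈ 34.34 dB
∠G = 0.18° − 10.45° = -10.27°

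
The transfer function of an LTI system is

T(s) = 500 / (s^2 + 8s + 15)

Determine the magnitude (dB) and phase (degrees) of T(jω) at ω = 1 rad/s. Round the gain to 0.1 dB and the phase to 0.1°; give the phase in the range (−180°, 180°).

Substitute s = j1:
Numerator: 500 = 500 + j0
Denominator: (j1)^2 + 8(j1) + 15 = 14 + j8
|N| = √(500² + 0²) ≈ 500, ∠N ≈ 0.00°
|D| = √(14² + 8²) ≈ 16.125, ∠D ≈ 29.74°
|T| = 500 / 16.125 ≈ 31.008
Gain = 20 log₁₀(31.008) ≈ 29.83 dB
∠T = 0.00° − 29.74° = -29.74°

29.8 dB, -29.7°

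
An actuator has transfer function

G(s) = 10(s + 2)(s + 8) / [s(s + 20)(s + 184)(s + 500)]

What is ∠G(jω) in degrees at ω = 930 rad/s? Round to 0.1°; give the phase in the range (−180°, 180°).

At s = jω = j930:
zero (s+2): 2 + j930 → |·| = √(2²+930²) = √864904 ≈ 930, ∠ = arctan(930/2) ≈ 89.88°
zero (s+8): 8 + j930 → |·| = √(8²+930²) = √864964 ≈ 930.03, ∠ = arctan(930/8) ≈ 89.51°
pole (s+20): 20 + j930 → |·| = √(20²+930²) = √865300 ≈ 930.22, ∠ = arctan(930/20) ≈ 88.77°
pole (s+184): 184 + j930 → |·| = √(184²+930²) = √898756 ≈ 948.03, ∠ = arctan(930/184) ≈ 78.81°
pole (s+500): 500 + j930 → |·| = √(500²+930²) = √1114900 ≈ 1055.9, ∠ = arctan(930/500) ≈ 61.74°
pole at origin: |s| = 930, ∠ = 90.00° (in denominator)
∠G = 179.39° − 319.32° = -139.93°

-139.9°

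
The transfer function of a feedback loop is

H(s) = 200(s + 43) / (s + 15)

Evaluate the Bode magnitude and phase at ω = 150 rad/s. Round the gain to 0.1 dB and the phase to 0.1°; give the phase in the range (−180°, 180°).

46.3 dB, -10.3°

At s = jω = j150:
zero (s+43): 43 + j150 → |·| = √(43²+150²) = √24349 ≈ 156.04, ∠ = arctan(150/43) ≈ 74.00°
pole (s+15): 15 + j150 → |·| = √(15²+150²) = √22725 ≈ 150.75, ∠ = arctan(150/15) ≈ 84.29°
|H| = 200 · 156.04 / 150.75 ≈ 207.02
Gain = 20 log₁₀(207.02) ≈ 46.32 dB
∠H = 74.00° − 84.29° = -10.29°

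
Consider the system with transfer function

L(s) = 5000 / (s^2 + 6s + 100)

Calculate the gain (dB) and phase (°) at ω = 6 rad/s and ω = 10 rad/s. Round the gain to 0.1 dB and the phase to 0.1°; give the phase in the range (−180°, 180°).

ω = 6: 36.7 dB, -29.4°; ω = 10: 38.4 dB, -90.0°

At s = jω = j6:
quadratic: (j6)² + 6·j6 + 100 = 64 + j36 → |·| ≈ 73.43, ∠ ≈ 29.36°
|L| = 5000 / 73.43 ≈ 68.092
Gain = 20 log₁₀(68.092) ≈ 36.66 dB
∠L = 0.00° − 29.36° = -29.36°

At s = jω = j10:
quadratic: (j10)² + 6·j10 + 100 = 0 + j60 → |·| ≈ 60, ∠ ≈ 90.00°
|L| = 5000 / 60 ≈ 83.333
Gain = 20 log₁₀(83.333) ≈ 38.42 dB
∠L = 0.00° − 90.00° = -90.00°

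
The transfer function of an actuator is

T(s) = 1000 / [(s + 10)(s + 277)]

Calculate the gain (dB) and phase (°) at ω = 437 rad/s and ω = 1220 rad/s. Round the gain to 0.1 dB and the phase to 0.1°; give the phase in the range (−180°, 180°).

At s = jω = j437:
pole (s+10): 10 + j437 → |·| = √(10²+437²) = √191069 ≈ 437.11, ∠ = arctan(437/10) ≈ 88.69°
pole (s+277): 277 + j437 → |·| = √(277²+437²) = √267698 ≈ 517.4, ∠ = arctan(437/277) ≈ 57.63°
|T| = 1000 / 2.2616e+05 ≈ 0.0044216
Gain = 20 log₁₀(0.0044216) ≈ -47.09 dB
∠T = 0.00° − 146.32° = -146.32°

At s = jω = j1220:
pole (s+10): 10 + j1220 → |·| = √(10²+1220²) = √1488500 ≈ 1220, ∠ = arctan(1220/10) ≈ 89.53°
pole (s+277): 277 + j1220 → |·| = √(277²+1220²) = √1565129 ≈ 1251.1, ∠ = arctan(1220/277) ≈ 77.21°
|T| = 1000 / 1.5263e+06 ≈ 0.00065518
Gain = 20 log₁₀(0.00065518) ≈ -63.67 dB
∠T = 0.00° − 166.74° = -166.74°

ω = 437: -47.1 dB, -146.3°; ω = 1220: -63.7 dB, -166.7°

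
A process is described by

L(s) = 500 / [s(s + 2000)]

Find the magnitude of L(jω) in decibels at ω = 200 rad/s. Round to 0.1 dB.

At s = jω = j200:
pole (s+2000): 2000 + j200 → |·| = √(2000²+200²) = √4040000 ≈ 2010, ∠ = arctan(200/2000) ≈ 5.71°
pole at origin: |s| = 200, ∠ = 90.00° (in denominator)
|L| = 500 / 4.02e+05 ≈ 0.0012438
Gain = 20 log₁₀(0.0012438) ≈ -58.10 dB

-58.1 dB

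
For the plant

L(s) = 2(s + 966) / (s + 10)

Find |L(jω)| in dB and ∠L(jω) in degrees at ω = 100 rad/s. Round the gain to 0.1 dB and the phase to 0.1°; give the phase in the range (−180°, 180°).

At s = jω = j100:
zero (s+966): 966 + j100 → |·| = √(966²+100²) = √943156 ≈ 971.16, ∠ = arctan(100/966) ≈ 5.91°
pole (s+10): 10 + j100 → |·| = √(10²+100²) = √10100 ≈ 100.5, ∠ = arctan(100/10) ≈ 84.29°
|L| = 2 · 971.16 / 100.5 ≈ 19.327
Gain = 20 log₁₀(19.327) ≈ 25.72 dB
∠L = 5.91° − 84.29° = -78.38°

25.7 dB, -78.4°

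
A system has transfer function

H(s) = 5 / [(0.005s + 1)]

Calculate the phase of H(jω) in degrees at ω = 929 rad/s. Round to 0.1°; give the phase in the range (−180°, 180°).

At ω = 929 rad/s:
pole (1 + j929·0.005) = 1 + j4.645 → |·| ≈ 4.7514, ∠ ≈ 77.85°
∠H = (0°) − (77.85°) = -77.85°

-77.9°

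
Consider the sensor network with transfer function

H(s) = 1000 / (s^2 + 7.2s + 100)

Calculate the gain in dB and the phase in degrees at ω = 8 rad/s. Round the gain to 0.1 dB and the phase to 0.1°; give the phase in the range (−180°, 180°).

23.4 dB, -58.0°

At s = jω = j8:
quadratic: (j8)² + 7.2·j8 + 100 = 36 + j57.6 → |·| ≈ 67.925, ∠ ≈ 57.99°
|H| = 1000 / 67.925 ≈ 14.722
Gain = 20 log₁₀(14.722) ≈ 23.36 dB
∠H = 0.00° − 57.99° = -57.99°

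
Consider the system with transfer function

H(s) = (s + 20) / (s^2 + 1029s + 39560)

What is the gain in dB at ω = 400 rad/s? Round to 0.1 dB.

Substitute s = j400:
Numerator: (j400) + 20 = 20 + j400
Denominator: (j400)^2 + 1029(j400) + 39560 = -120440 + j411600
|N| = √(20² + 400²) ≈ 400.5, ∠N ≈ 87.14°
|D| = √(120440² + 411600²) ≈ 4.2886e+05, ∠D ≈ 106.31°
|H| = 400.5 / 4.2886e+05 ≈ 0.00093387
Gain = 20 log₁₀(0.00093387) ≈ -60.59 dB

-60.6 dB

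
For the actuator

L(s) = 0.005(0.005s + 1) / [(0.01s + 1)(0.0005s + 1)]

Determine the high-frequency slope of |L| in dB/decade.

-20 dB/decade

Each pole contributes −20 dB/decade at high frequency; each zero contributes +20 dB/decade.
Net: 1 zero(s) − 2 pole(s) → -20 dB/decade.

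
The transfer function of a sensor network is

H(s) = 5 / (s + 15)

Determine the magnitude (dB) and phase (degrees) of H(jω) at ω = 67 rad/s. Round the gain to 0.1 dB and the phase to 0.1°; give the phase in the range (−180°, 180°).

-22.8 dB, -77.4°

At s = jω = j67:
pole (s+15): 15 + j67 → |·| = √(15²+67²) = √4714 ≈ 68.659, ∠ = arctan(67/15) ≈ 77.38°
|H| = 5 / 68.659 ≈ 0.072824
Gain = 20 log₁₀(0.072824) ≈ -22.75 dB
∠H = 0.00° − 77.38° = -77.38°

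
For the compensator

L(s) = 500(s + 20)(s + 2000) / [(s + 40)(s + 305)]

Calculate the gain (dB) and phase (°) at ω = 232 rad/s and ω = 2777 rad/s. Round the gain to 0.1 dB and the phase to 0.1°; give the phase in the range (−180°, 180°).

At s = jω = j232:
zero (s+20): 20 + j232 → |·| = √(20²+232²) = √54224 ≈ 232.86, ∠ = arctan(232/20) ≈ 85.07°
zero (s+2000): 2000 + j232 → |·| = √(2000²+232²) = √4053824 ≈ 2013.4, ∠ = arctan(232/2000) ≈ 6.62°
pole (s+40): 40 + j232 → |·| = √(40²+232²) = √55424 ≈ 235.42, ∠ = arctan(232/40) ≈ 80.22°
pole (s+305): 305 + j232 → |·| = √(305²+232²) = √146849 ≈ 383.21, ∠ = arctan(232/305) ≈ 37.26°
|L| = 500 · 4.6884e+05 / 90215 ≈ 2598.5
Gain = 20 log₁₀(2598.5) ≈ 68.29 dB
∠L = 91.69° − 117.48° = -25.79°

At s = jω = j2777:
zero (s+20): 20 + j2777 → |·| = √(20²+2777²) = √7712129 ≈ 2777.1, ∠ = arctan(2777/20) ≈ 89.59°
zero (s+2000): 2000 + j2777 → |·| = √(2000²+2777²) = √11711729 ≈ 3422.2, ∠ = arctan(2777/2000) ≈ 54.24°
pole (s+40): 40 + j2777 → |·| = √(40²+2777²) = √7713329 ≈ 2777.3, ∠ = arctan(2777/40) ≈ 89.17°
pole (s+305): 305 + j2777 → |·| = √(305²+2777²) = √7804754 ≈ 2793.7, ∠ = arctan(2777/305) ≈ 83.73°
|L| = 500 · 9.5038e+06 / 7.7589e+06 ≈ 612.45
Gain = 20 log₁₀(612.45) ≈ 55.74 dB
∠L = 143.83° − 172.90° = -29.07°

ω = 232: 68.3 dB, -25.8°; ω = 2777: 55.7 dB, -29.1°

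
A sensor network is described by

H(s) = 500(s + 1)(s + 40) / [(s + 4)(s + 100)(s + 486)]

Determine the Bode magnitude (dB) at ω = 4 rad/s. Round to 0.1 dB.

-10.4 dB

At s = jω = j4:
zero (s+1): 1 + j4 → |·| = √(1²+4²) = √17 ≈ 4.1231, ∠ = arctan(4/1) ≈ 75.96°
zero (s+40): 40 + j4 → |·| = √(40²+4²) = √1616 ≈ 40.2, ∠ = arctan(4/40) ≈ 5.71°
pole (s+4): 4 + j4 → |·| = √(4²+4²) = √32 ≈ 5.6569, ∠ = arctan(4/4) ≈ 45.00°
pole (s+100): 100 + j4 → |·| = √(100²+4²) = √10016 ≈ 100.08, ∠ = arctan(4/100) ≈ 2.29°
pole (s+486): 486 + j4 → |·| = √(486²+4²) = √236212 ≈ 486.02, ∠ = arctan(4/486) ≈ 0.47°
|H| = 500 · 165.75 / 2.7516e+05 ≈ 0.30119
Gain = 20 log₁₀(0.30119) ≈ -10.42 dB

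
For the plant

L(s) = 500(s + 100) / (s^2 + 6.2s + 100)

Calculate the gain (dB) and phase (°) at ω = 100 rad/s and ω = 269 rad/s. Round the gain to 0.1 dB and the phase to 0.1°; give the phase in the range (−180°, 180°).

At s = jω = j100:
zero (s+100): 100 + j100 → |·| = √(100²+100²) = √20000 ≈ 141.42, ∠ = arctan(100/100) ≈ 45.00°
quadratic: (j100)² + 6.2·j100 + 100 = -9900 + j620 → |·| ≈ 9919.4, ∠ ≈ 176.42°
|L| = 500 · 141.42 / 9919.4 ≈ 7.1285
Gain = 20 log₁₀(7.1285) ≈ 17.06 dB
∠L = 45.00° − 176.42° = -131.42°

At s = jω = j269:
zero (s+100): 100 + j269 → |·| = √(100²+269²) = √82361 ≈ 286.99, ∠ = arctan(269/100) ≈ 69.61°
quadratic: (j269)² + 6.2·j269 + 100 = -72261 + j1667.8 → |·| ≈ 72280, ∠ ≈ 178.68°
|L| = 500 · 286.99 / 72280 ≈ 1.9853
Gain = 20 log₁₀(1.9853) ≈ 5.96 dB
∠L = 69.61° − 178.68° = -109.07°

ω = 100: 17.1 dB, -131.4°; ω = 269: 6.0 dB, -109.1°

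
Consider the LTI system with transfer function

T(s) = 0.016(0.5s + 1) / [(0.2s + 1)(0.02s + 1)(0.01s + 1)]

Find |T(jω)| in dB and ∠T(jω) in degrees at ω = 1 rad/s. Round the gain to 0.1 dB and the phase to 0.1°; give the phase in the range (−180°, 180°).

At ω = 1 rad/s:
zero (1 + j1·0.5) = 1 + j0.5 → |·| ≈ 1.118, ∠ ≈ 26.57°
pole (1 + j1·0.2) = 1 + j0.2 → |·| ≈ 1.0198, ∠ ≈ 11.31°
pole (1 + j1·0.02) = 1 + j0.02 → |·| ≈ 1.0002, ∠ ≈ 1.15°
pole (1 + j1·0.01) = 1 + j0.01 → |·| ≈ 1, ∠ ≈ 0.57°
|T| = 0.016 · 1.118 / (1.0198 · 1.0002 · 1) ≈ 0.017537
Gain = 20 log₁₀(0.017537) ≈ -35.12 dB
∠T = (26.57°) − (11.31° + 1.15° + 0.57°) = 13.54°

-35.1 dB, 13.5°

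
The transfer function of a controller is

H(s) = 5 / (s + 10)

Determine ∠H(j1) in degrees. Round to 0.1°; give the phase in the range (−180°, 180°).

Substitute s = j1:
Numerator: 5 = 5 + j0
Denominator: (j1) + 10 = 10 + j1
|N| = √(5² + 0²) ≈ 5, ∠N ≈ 0.00°
|D| = √(10² + 1²) ≈ 10.05, ∠D ≈ 5.71°
∠H = 0.00° − 5.71° = -5.71°

-5.7°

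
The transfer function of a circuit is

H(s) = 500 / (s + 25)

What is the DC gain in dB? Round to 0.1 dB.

26.0 dB

H(0) = 500 / 25 = 20
20 log₁₀(20) ≈ 26.02 dB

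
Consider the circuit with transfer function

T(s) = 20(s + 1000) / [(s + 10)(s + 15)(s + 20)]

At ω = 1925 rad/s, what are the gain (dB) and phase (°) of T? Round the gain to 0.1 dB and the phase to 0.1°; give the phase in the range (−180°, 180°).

-104.3 dB, 153.9°

At s = jω = j1925:
zero (s+1000): 1000 + j1925 → |·| = √(1000²+1925²) = √4705625 ≈ 2169.2, ∠ = arctan(1925/1000) ≈ 62.55°
pole (s+10): 10 + j1925 → |·| = √(10²+1925²) = √3705725 ≈ 1925, ∠ = arctan(1925/10) ≈ 89.70°
pole (s+15): 15 + j1925 → |·| = √(15²+1925²) = √3705850 ≈ 1925.1, ∠ = arctan(1925/15) ≈ 89.55°
pole (s+20): 20 + j1925 → |·| = √(20²+1925²) = √3706025 ≈ 1925.1, ∠ = arctan(1925/20) ≈ 89.40°
|T| = 20 · 2169.2 / 7.1341e+09 ≈ 6.0812e-06
Gain = 20 log₁₀(6.0812e-06) ≈ -104.32 dB
∠T = 62.55° − 268.65° = -206.10° ≡ 153.90° (principal value)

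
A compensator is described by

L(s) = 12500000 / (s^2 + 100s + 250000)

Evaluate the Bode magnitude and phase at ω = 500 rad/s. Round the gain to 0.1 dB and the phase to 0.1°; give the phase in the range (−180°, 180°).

48.0 dB, -90.0°

At s = jω = j500:
quadratic: (j500)² + 100·j500 + 250000 = 0 + j50000 → |·| ≈ 50000, ∠ ≈ 90.00°
|L| = 12500000 / 50000 ≈ 250
Gain = 20 log₁₀(250) ≈ 47.96 dB
∠L = 0.00° − 90.00° = -90.00°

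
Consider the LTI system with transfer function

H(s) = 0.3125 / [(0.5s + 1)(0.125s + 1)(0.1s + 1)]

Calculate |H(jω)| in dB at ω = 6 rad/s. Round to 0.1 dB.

At ω = 6 rad/s:
pole (1 + j6·0.5) = 1 + j3 → |·| ≈ 3.1623, ∠ ≈ 71.57°
pole (1 + j6·0.125) = 1 + j0.75 → |·| ≈ 1.25, ∠ ≈ 36.87°
pole (1 + j6·0.1) = 1 + j0.6 → |·| ≈ 1.1662, ∠ ≈ 30.96°
|H| = 0.3125 · 1 / (3.1623 · 1.25 · 1.1662) ≈ 0.06779
Gain = 20 log₁₀(0.06779) ≈ -23.38 dB

-23.4 dB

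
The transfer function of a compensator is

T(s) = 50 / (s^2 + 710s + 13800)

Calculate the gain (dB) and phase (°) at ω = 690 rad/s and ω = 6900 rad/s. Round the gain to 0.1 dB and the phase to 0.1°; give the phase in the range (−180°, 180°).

Substitute s = j690:
Numerator: 50 = 50 + j0
Denominator: (j690)^2 + 710(j690) + 13800 = -462300 + j489900
|N| = √(50² + 0²) ≈ 50, ∠N ≈ 0.00°
|D| = √(462300² + 489900²) ≈ 6.7359e+05, ∠D ≈ 133.34°
|T| = 50 / 6.7359e+05 ≈ 7.4229e-05
Gain = 20 log₁₀(7.4229e-05) ≈ -82.59 dB
∠T = 0.00° − 133.34° = -133.34°

Substitute s = j6900:
Numerator: 50 = 50 + j0
Denominator: (j6900)^2 + 710(j6900) + 13800 = -47596200 + j4899000
|N| = √(50² + 0²) ≈ 50, ∠N ≈ 0.00°
|D| = √(47596200² + 4899000²) ≈ 4.7848e+07, ∠D ≈ 174.12°
|T| = 50 / 4.7848e+07 ≈ 1.045e-06
Gain = 20 log₁₀(1.045e-06) ≈ -119.62 dB
∠T = 0.00° − 174.12° = -174.12°

ω = 690: -82.6 dB, -133.3°; ω = 6900: -119.6 dB, -174.1°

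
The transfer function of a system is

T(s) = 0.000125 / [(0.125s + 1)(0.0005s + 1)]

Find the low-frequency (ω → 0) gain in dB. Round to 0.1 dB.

-78.1 dB

T(0) = 0.000125 · 1 / 1 = 0.000125
20 log₁₀(0.000125) ≈ -78.06 dB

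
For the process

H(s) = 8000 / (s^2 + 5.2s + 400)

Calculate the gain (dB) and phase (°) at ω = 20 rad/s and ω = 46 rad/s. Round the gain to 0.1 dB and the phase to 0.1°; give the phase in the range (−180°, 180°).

ω = 20: 37.7 dB, -90.0°; ω = 46: 13.3 dB, -172.1°

At s = jω = j20:
quadratic: (j20)² + 5.2·j20 + 400 = 0 + j104 → |·| ≈ 104, ∠ ≈ 90.00°
|H| = 8000 / 104 ≈ 76.923
Gain = 20 log₁₀(76.923) ≈ 37.72 dB
∠H = 0.00° − 90.00° = -90.00°

At s = jω = j46:
quadratic: (j46)² + 5.2·j46 + 400 = -1716 + j239.2 → |·| ≈ 1732.6, ∠ ≈ 172.06°
|H| = 8000 / 1732.6 ≈ 4.6173
Gain = 20 log₁₀(4.6173) ≈ 13.29 dB
∠H = 0.00° − 172.06° = -172.06°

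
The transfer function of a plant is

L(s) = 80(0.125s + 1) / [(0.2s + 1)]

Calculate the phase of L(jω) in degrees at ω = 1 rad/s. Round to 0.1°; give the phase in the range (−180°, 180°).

At ω = 1 rad/s:
zero (1 + j1·0.125) = 1 + j0.125 → |·| ≈ 1.0078, ∠ ≈ 7.13°
pole (1 + j1·0.2) = 1 + j0.2 → |·| ≈ 1.0198, ∠ ≈ 11.31°
∠L = (7.13°) − (11.31°) = -4.18°

-4.2°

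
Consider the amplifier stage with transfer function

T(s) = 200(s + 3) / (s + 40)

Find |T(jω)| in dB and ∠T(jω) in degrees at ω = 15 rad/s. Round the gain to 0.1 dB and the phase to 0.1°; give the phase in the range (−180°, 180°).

37.1 dB, 58.1°

At s = jω = j15:
zero (s+3): 3 + j15 → |·| = √(3²+15²) = √234 ≈ 15.297, ∠ = arctan(15/3) ≈ 78.69°
pole (s+40): 40 + j15 → |·| = √(40²+15²) = √1825 ≈ 42.72, ∠ = arctan(15/40) ≈ 20.56°
|T| = 200 · 15.297 / 42.72 ≈ 71.615
Gain = 20 log₁₀(71.615) ≈ 37.10 dB
∠T = 78.69° − 20.56° = 58.13°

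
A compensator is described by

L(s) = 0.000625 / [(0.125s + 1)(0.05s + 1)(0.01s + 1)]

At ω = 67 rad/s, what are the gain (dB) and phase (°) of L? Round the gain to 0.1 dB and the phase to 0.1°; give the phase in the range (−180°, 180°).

At ω = 67 rad/s:
pole (1 + j67·0.125) = 1 + j8.375 → |·| ≈ 8.4345, ∠ ≈ 83.19°
pole (1 + j67·0.05) = 1 + j3.35 → |·| ≈ 3.4961, ∠ ≈ 73.38°
pole (1 + j67·0.01) = 1 + j0.67 → |·| ≈ 1.2037, ∠ ≈ 33.82°
|L| = 0.000625 · 1 / (8.4345 · 3.4961 · 1.2037) ≈ 1.7608e-05
Gain = 20 log₁₀(1.7608e-05) ≈ -95.09 dB
∠L = (0°) − (83.19° + 73.38° + 33.82°) = -190.39° ≡ 169.61° (principal value)

-95.1 dB, 169.6°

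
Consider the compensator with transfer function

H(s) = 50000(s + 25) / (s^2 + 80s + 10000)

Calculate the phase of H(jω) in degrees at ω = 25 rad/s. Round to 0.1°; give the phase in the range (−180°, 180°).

At s = jω = j25:
zero (s+25): 25 + j25 → |·| = √(25²+25²) = √1250 ≈ 35.355, ∠ = arctan(25/25) ≈ 45.00°
quadratic: (j25)² + 80·j25 + 10000 = 9375 + j2000 → |·| ≈ 9586, ∠ ≈ 12.04°
∠H = 45.00° − 12.04° = 32.96°

33.0°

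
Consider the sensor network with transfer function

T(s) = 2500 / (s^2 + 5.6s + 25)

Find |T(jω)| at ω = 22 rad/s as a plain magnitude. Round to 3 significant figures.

5.26

At s = jω = j22:
quadratic: (j22)² + 5.6·j22 + 25 = -459 + j123.2 → |·| ≈ 475.25, ∠ ≈ 164.98°
|T| = 2500 / 475.25 ≈ 5.2604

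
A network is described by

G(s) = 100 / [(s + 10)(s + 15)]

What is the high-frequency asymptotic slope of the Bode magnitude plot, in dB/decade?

Each pole contributes −20 dB/decade at high frequency; each zero contributes +20 dB/decade.
Net: 0 zero(s) − 2 pole(s) → -40 dB/decade.

-40 dB/decade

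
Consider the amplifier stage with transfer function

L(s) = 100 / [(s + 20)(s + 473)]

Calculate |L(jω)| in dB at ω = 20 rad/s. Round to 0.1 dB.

-42.5 dB

At s = jω = j20:
pole (s+20): 20 + j20 → |·| = √(20²+20²) = √800 ≈ 28.284, ∠ = arctan(20/20) ≈ 45.00°
pole (s+473): 473 + j20 → |·| = √(473²+20²) = √224129 ≈ 473.42, ∠ = arctan(20/473) ≈ 2.42°
|L| = 100 / 13390 ≈ 0.0074683
Gain = 20 log₁₀(0.0074683) ≈ -42.54 dB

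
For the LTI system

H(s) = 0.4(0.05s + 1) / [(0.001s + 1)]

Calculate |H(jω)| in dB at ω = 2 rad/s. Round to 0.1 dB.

At ω = 2 rad/s:
zero (1 + j2·0.05) = 1 + j0.1 → |·| ≈ 1.005, ∠ ≈ 5.71°
pole (1 + j2·0.001) = 1 + j0.002 → |·| ≈ 1, ∠ ≈ 0.11°
|H| = 0.4 · 1.005 / (1) ≈ 0.402
Gain = 20 log₁₀(0.402) ≈ -7.92 dB

-7.9 dB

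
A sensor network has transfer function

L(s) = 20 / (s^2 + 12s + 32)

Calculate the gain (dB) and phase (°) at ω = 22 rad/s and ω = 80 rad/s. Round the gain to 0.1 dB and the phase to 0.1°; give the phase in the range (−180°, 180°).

Substitute s = j22:
Numerator: 20 = 20 + j0
Denominator: (j22)^2 + 12(j22) + 32 = -452 + j264
|N| = √(20² + 0²) ≈ 20, ∠N ≈ 0.00°
|D| = √(452² + 264²) ≈ 523.45, ∠D ≈ 149.71°
|L| = 20 / 523.45 ≈ 0.038208
Gain = 20 log₁₀(0.038208) ≈ -28.36 dB
∠L = 0.00° − 149.71° = -149.71°

Substitute s = j80:
Numerator: 20 = 20 + j0
Denominator: (j80)^2 + 12(j80) + 32 = -6368 + j960
|N| = √(20² + 0²) ≈ 20, ∠N ≈ 0.00°
|D| = √(6368² + 960²) ≈ 6440, ∠D ≈ 171.43°
|L| = 20 / 6440 ≈ 0.0031056
Gain = 20 log₁₀(0.0031056) ≈ -50.16 dB
∠L = 0.00° − 171.43° = -171.43°

ω = 22: -28.4 dB, -149.7°; ω = 80: -50.2 dB, -171.4°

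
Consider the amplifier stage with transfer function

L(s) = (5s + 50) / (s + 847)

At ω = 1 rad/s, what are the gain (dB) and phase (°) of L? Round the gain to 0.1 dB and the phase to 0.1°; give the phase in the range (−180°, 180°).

-24.5 dB, 5.6°

Substitute s = j1:
Numerator: 5(j1) + 50 = 50 + j5
Denominator: (j1) + 847 = 847 + j1
|N| = √(50² + 5²) ≈ 50.249, ∠N ≈ 5.71°
|D| = √(847² + 1²) ≈ 847, ∠D ≈ 0.07°
|L| = 50.249 / 847 ≈ 0.059326
Gain = 20 log₁₀(0.059326) ≈ -24.54 dB
∠L = 5.71° − 0.07° = 5.64°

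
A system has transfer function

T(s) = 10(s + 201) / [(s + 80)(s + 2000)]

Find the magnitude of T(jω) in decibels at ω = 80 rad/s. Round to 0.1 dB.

-40.4 dB

At s = jω = j80:
zero (s+201): 201 + j80 → |·| = √(201²+80²) = √46801 ≈ 216.34, ∠ = arctan(80/201) ≈ 21.70°
pole (s+80): 80 + j80 → |·| = √(80²+80²) = √12800 ≈ 113.14, ∠ = arctan(80/80) ≈ 45.00°
pole (s+2000): 2000 + j80 → |·| = √(2000²+80²) = √4006400 ≈ 2001.6, ∠ = arctan(80/2000) ≈ 2.29°
|T| = 10 · 216.34 / 2.2646e+05 ≈ 0.0095531
Gain = 20 log₁₀(0.0095531) ≈ -40.40 dB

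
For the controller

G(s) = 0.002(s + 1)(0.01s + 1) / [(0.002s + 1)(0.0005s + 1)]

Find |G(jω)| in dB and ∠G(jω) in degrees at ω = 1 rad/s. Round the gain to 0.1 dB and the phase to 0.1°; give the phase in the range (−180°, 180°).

-51.0 dB, 45.4°

At ω = 1 rad/s:
zero (1 + j1·1) = 1 + j1 → |·| ≈ 1.4142, ∠ ≈ 45.00°
zero (1 + j1·0.01) = 1 + j0.01 → |·| ≈ 1, ∠ ≈ 0.57°
pole (1 + j1·0.002) = 1 + j0.002 → |·| ≈ 1, ∠ ≈ 0.11°
pole (1 + j1·0.0005) = 1 + j0.0005 → |·| ≈ 1, ∠ ≈ 0.03°
|G| = 0.002 · 1.4142 · 1 / (1 · 1) ≈ 0.0028284
Gain = 20 log₁₀(0.0028284) ≈ -50.97 dB
∠G = (45.00° + 0.57°) − (0.11° + 0.03°) = 45.43°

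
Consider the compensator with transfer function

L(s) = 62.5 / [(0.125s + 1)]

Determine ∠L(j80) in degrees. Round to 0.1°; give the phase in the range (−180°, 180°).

-84.3°

At ω = 80 rad/s:
pole (1 + j80·0.125) = 1 + j10 → |·| ≈ 10.05, ∠ ≈ 84.29°
∠L = (0°) − (84.29°) = -84.29°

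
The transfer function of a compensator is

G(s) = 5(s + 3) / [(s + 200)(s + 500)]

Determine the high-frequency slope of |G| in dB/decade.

Each pole contributes −20 dB/decade at high frequency; each zero contributes +20 dB/decade.
Net: 1 zero(s) − 2 pole(s) → -20 dB/decade.

-20 dB/decade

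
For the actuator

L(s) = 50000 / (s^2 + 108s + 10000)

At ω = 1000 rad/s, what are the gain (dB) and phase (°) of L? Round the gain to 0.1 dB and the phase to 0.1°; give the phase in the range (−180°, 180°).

At s = jω = j1000:
quadratic: (j1000)² + 108·j1000 + 10000 = -990000 + j108000 → |·| ≈ 9.9587e+05, ∠ ≈ 173.77°
|L| = 50000 / 9.9587e+05 ≈ 0.050207
Gain = 20 log₁₀(0.050207) ≈ -25.98 dB
∠L = 0.00° − 173.77° = -173.77°

-26.0 dB, -173.8°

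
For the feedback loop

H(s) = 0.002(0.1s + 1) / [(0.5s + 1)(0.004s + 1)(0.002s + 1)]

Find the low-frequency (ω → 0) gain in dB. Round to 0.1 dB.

-54.0 dB

H(0) = 0.002 · 1 / 1 = 0.002
20 log₁₀(0.002) ≈ -53.98 dB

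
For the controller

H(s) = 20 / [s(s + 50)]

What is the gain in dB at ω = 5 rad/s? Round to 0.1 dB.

At s = jω = j5:
pole (s+50): 50 + j5 → |·| = √(50²+5²) = √2525 ≈ 50.249, ∠ = arctan(5/50) ≈ 5.71°
pole at origin: |s| = 5, ∠ = 90.00° (in denominator)
|H| = 20 / 251.25 ≈ 0.079602
Gain = 20 log₁₀(0.079602) ≈ -21.98 dB

-22.0 dB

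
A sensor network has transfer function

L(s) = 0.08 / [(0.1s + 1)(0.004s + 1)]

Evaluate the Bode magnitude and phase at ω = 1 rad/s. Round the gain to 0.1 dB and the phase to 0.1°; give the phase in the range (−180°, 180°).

-22.0 dB, -5.9°

At ω = 1 rad/s:
pole (1 + j1·0.1) = 1 + j0.1 → |·| ≈ 1.005, ∠ ≈ 5.71°
pole (1 + j1·0.004) = 1 + j0.004 → |·| ≈ 1, ∠ ≈ 0.23°
|L| = 0.08 · 1 / (1.005 · 1) ≈ 0.079602
Gain = 20 log₁₀(0.079602) ≈ -21.98 dB
∠L = (0°) − (5.71° + 0.23°) = -5.94°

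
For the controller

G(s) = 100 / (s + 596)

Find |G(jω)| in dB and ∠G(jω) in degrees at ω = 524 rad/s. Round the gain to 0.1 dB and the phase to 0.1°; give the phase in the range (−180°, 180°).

At s = jω = j524:
pole (s+596): 596 + j524 → |·| = √(596²+524²) = √629792 ≈ 793.59, ∠ = arctan(524/596) ≈ 41.32°
|G| = 100 / 793.59 ≈ 0.12601
Gain = 20 log₁₀(0.12601) ≈ -17.99 dB
∠G = 0.00° − 41.32° = -41.32°

-18.0 dB, -41.3°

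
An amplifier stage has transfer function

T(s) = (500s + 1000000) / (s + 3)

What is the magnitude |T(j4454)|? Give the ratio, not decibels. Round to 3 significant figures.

548

Substitute s = j4454:
Numerator: 500(j4454) + 1000000 = 1000000 + j2227000
Denominator: (j4454) + 3 = 3 + j4454
|N| = √(1000000² + 2227000²) ≈ 2.4412e+06, ∠N ≈ 65.82°
|D| = √(3² + 4454²) ≈ 4454, ∠D ≈ 89.96°
|T| = 2.4412e+06 / 4454 ≈ 548.09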